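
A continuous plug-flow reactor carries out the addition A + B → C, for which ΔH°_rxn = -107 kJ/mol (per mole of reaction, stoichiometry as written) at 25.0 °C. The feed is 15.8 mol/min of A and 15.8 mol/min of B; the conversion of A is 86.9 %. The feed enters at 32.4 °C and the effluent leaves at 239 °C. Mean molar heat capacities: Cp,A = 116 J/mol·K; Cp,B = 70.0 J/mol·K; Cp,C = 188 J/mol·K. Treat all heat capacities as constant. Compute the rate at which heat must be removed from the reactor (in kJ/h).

Q_out = 51400 kJ/h

Extent of reaction ξ = 0.869 × 15.8 = 13.73 mol/min
Reaction term: ξ·ΔH°_rxn = 13.73 × -107 = -1469.1 kJ/min
Sensible, feed 32.4→25 °C: -21.747 kJ/min
Outlet flows (mol/min): A 2.0698, B 2.0698, C 13.73
Sensible, products 25→239 °C: 634.78 kJ/min
Q = ΔH = -856.1 kJ/min = -14.268 kW
Heat removed = 51366 kJ/h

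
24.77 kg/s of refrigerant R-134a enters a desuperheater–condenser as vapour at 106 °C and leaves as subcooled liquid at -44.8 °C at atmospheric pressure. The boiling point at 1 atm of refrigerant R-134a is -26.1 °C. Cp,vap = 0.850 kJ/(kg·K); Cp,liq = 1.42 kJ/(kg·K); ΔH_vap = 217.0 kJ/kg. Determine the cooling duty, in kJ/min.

Q_c = 529000 kJ/min

vapour 106→-26.1 °C: -112.28 kJ/kg
condensation at -26.1 °C: -217 kJ/kg
liquid -26.1→-44.8 °C: -26.554 kJ/kg
Δh = -112.28 + -217 + -26.554 = -355.84 kJ/kg
Q = ṁ·Δh = 24.77 kg/s × -355.84 kJ/kg = -8814.1 kJ/s
|Q| = 8814.1 kW = 528850 kJ/min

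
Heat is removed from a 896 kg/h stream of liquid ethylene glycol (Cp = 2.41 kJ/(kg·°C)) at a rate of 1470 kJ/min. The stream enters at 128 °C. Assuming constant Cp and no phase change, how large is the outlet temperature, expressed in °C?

T_out = 87.2 °C

Q = 1470 kJ/min = 88200 kJ/h
ΔT = Q/(ṁ·Cp) = 88200/(896×2.41) = 40.845 K
T_out = 128 − 40.845 = 87.155 °C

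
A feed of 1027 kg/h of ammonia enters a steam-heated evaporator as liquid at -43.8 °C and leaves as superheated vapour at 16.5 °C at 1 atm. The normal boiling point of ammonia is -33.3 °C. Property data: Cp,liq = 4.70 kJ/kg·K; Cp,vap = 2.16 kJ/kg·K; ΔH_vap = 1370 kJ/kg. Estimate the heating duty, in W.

Q = 436000 W

liquid -43.8→-33.3 °C: 49.35 kJ/kg
vaporisation at -33.3 °C: 1370 kJ/kg
vapour -33.3→16.5 °C: 107.57 kJ/kg
Δh = 49.35 + 1370 + 107.57 = 1526.9 kJ/kg
Q = ṁ·Δh = 1027 kg/h × 1526.9 kJ/kg = 1.5681e+06 kJ/h
|Q| = 435.6 kW = 435600 W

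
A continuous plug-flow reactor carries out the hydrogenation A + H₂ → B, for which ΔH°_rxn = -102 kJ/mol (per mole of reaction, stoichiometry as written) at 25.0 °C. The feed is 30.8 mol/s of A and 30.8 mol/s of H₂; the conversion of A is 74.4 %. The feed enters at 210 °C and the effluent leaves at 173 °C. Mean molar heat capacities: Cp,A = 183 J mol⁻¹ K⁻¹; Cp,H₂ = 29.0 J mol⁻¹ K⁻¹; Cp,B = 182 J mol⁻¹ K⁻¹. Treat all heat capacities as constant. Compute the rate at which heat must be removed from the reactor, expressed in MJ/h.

Extent of reaction ξ = 0.744 × 30.8 = 22.915 mol/s
Reaction term: ξ·ΔH°_rxn = 22.915 × -102 = -2337.4 kJ/s
Sensible, feed 210→25 °C: -1208 kJ/s
Outlet flows (mol/s): A 7.8848, H₂ 7.8848, B 22.915
Sensible, products 25→173 °C: 864.64 kJ/s
Q = ΔH = -2680.7 kJ/s = -2680.7 kW
Heat removed = 9650.5 MJ/h

Q_out = 9650 MJ/h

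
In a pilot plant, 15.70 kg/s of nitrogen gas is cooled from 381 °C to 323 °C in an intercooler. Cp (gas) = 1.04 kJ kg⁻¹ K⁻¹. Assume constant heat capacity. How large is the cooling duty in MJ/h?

Q = ṁ·Cp·ΔT = 15.70 × 1.04 × (323 − 381) = -947.02 kJ/s
Cooling duty = 3409.3 MJ/h

Q_c = 3410 MJ/h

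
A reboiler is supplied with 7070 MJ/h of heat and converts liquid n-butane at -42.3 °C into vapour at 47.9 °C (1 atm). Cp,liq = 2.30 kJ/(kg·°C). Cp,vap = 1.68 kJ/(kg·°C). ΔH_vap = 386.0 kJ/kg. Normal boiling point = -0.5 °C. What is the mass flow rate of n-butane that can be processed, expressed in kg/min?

Δh = 2.30×(-0.5−-42.3) + 386.0 + 1.68×(47.9−-0.5) = 563.45 kJ/kg
Q = 7070 MJ/h = 1963.9 kJ/s = 117830 kJ/min
ṁ = Q/Δh = 117830 / 563.45 = 209.13 kg/min

ṁ = 209 kg/min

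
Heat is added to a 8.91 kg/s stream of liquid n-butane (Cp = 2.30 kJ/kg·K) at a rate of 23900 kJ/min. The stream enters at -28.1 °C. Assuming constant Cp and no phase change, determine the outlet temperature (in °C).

Q = 23900 kJ/min = 398.33 kJ/s
ΔT = Q/(ṁ·Cp) = 398.33/(8.91×2.30) = 19.438 K
T_out = -28.1 + 19.438 = -8.6625 °C

T_out = -8.66 °C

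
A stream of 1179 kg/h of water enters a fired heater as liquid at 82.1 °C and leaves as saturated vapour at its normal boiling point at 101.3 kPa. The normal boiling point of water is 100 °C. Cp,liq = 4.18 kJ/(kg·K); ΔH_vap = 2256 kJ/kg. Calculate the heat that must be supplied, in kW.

Q = 763 kW

liquid 82.1→100 °C: 74.822 kJ/kg
vaporisation at 100 °C: 2256 kJ/kg
Δh = 74.822 + 2256 = 2330.8 kJ/kg
Q = ṁ·Δh = 1179 kg/h × 2330.8 kJ/kg = 2.748e+06 kJ/h
|Q| = 763.34 kW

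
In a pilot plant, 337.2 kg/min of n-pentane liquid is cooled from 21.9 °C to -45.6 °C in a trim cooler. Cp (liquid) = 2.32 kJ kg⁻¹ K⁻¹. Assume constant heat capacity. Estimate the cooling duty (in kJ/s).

Q = ṁ·Cp·ΔT = 337.2 × 2.32 × (-45.6 − 21.9) = -52806 kJ/min
Converting: 52806 / 60 s = 880.09 kW

Q_c = 880 kJ/s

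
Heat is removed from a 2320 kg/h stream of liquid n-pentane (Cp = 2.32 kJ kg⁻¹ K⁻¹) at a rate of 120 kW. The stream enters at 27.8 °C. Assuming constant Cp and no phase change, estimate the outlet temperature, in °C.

Q = 120 kW = 432000 kJ/h
ΔT = Q/(ṁ·Cp) = 432000/(2320×2.32) = 80.262 K
T_out = 27.8 − 80.262 = -52.462 °C

T_out = -52.5 °C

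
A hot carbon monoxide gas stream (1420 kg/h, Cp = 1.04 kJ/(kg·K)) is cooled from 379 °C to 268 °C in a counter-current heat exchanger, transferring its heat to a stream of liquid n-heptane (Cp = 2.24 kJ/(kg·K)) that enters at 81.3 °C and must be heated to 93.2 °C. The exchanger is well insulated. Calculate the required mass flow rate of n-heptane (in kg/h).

ṁ_c = 6150 kg/h

Heat released by hot stream: Q = 1420 × 1.04 × (379 − 268) = 163920 kJ/h
Energy balance on cold side (adiabatic exchanger): Q = ṁ_c·Cp_c·(T_c,out − T_c,in)
ṁ_c = 163920 / [2.24 × (93.2 − 81.3)] = 6149.6 kg/h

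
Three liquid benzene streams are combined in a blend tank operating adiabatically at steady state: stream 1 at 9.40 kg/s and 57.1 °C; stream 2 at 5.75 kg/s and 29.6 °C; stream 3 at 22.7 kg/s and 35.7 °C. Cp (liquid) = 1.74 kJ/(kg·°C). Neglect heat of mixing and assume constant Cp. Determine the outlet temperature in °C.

No heat crosses the boundary, so H_out = H_in.
Σ ṁᵢCp,ᵢTᵢ = 9.40×1.74×57.1 + 5.75×1.74×29.6 + 22.7×1.74×35.7 = 2640.2
Σ ṁᵢCp,ᵢ = 9.40×1.74 + 5.75×1.74 + 22.7×1.74 = 65.859
T_out = 2640.2 / 65.859 = 40.088 °C

T_out = 40.1 °C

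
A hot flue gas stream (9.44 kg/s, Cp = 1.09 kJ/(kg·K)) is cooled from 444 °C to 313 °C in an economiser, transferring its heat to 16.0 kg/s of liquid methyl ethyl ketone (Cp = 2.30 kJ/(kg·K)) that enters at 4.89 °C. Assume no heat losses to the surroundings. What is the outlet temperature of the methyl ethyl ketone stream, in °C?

T_c,out = 41.5 °C

Heat released by hot stream: Q = 9.44 × 1.09 × (444 − 313) = 1347.9 kJ/s
Energy balance on cold side (adiabatic exchanger): Q = ṁ_c·Cp_c·(T_c,out − T_c,in)
T_c,out = 4.89 + 1347.9/(16.0 × 2.30) = 41.519 °C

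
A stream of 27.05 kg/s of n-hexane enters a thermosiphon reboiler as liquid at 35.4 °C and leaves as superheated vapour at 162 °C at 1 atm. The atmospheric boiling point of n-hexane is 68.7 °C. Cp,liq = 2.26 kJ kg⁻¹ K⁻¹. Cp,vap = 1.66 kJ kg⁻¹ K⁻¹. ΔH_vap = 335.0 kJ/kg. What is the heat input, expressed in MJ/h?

liquid 35.4→68.7 °C: 75.258 kJ/kg
vaporisation at 68.7 °C: 335 kJ/kg
vapour 68.7→162 °C: 154.88 kJ/kg
Δh = 75.258 + 335 + 154.88 = 565.14 kJ/kg
Q = ṁ·Δh = 27.05 kg/s × 565.14 kJ/kg = 15287 kJ/s
|Q| = 15287 kW = 55033 MJ/h

Q = 55000 MJ/h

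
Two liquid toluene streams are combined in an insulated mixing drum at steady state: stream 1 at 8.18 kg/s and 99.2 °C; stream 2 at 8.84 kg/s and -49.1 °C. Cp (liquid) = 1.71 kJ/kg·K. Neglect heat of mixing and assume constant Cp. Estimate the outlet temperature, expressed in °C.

T_out = 22.2 °C

Adiabatic, steady state ⇒ Σ ṁᵢCp,ᵢ(T_out − Tᵢ) = 0
T_out = Σ ṁᵢCp,ᵢTᵢ / Σ ṁᵢCp,ᵢ
      = 645.37 / 29.104 = 22.175 °C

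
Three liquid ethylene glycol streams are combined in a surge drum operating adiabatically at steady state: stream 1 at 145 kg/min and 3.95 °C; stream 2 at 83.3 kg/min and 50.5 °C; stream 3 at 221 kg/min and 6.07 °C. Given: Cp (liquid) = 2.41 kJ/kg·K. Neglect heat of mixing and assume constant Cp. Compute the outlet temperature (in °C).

T_out = 13.6 °C

No heat crosses the boundary, so H_out = H_in.
T_out = Σ ṁᵢCp,ᵢTᵢ / Σ ṁᵢCp,ᵢ
      = 14751 / 1082.8 = 13.623 °C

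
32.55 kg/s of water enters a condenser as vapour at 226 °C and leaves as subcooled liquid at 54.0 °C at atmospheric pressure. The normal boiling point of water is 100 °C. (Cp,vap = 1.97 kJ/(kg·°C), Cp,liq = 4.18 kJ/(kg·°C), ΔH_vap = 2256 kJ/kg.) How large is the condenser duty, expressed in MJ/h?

Q_c = 316000 MJ/h

vapour 226→100 °C: -248.22 kJ/kg
condensation at 100 °C: -2256 kJ/kg
liquid 100→54.0 °C: -192.28 kJ/kg
Δh = -248.22 + -2256 + -192.28 = -2696.5 kJ/kg
Q = ṁ·Δh = 32.55 kg/s × -2696.5 kJ/kg = -87771 kJ/s
|Q| = 87771 kW = 315980 MJ/h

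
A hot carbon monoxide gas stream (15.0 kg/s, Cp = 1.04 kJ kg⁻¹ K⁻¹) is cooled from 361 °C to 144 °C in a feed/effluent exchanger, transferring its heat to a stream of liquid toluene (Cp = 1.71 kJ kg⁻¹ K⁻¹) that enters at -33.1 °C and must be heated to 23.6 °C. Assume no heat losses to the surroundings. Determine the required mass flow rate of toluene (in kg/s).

ṁ_c = 34.9 kg/s

Heat released by hot stream: Q = 15.0 × 1.04 × (361 − 144) = 3385.2 kJ/s
Energy balance on cold side (adiabatic exchanger): Q = ṁ_c·Cp_c·(T_c,out − T_c,in)
ṁ_c = 3385.2 / [1.71 × (23.6 − -33.1)] = 34.914 kg/s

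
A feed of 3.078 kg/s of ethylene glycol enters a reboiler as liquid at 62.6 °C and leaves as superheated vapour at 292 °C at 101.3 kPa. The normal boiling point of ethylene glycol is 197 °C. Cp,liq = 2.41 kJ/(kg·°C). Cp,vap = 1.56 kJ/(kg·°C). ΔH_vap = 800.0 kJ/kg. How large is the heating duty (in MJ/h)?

Q = 14100 MJ/h

liquid 62.6→197 °C: 323.9 kJ/kg
vaporisation at 197 °C: 800 kJ/kg
vapour 197→292 °C: 148.2 kJ/kg
Δh = 323.9 + 800 + 148.2 = 1272.1 kJ/kg
Q = ṁ·Δh = 3.078 kg/s × 1272.1 kJ/kg = 3915.5 kJ/s
|Q| = 3915.5 kW = 14096 MJ/h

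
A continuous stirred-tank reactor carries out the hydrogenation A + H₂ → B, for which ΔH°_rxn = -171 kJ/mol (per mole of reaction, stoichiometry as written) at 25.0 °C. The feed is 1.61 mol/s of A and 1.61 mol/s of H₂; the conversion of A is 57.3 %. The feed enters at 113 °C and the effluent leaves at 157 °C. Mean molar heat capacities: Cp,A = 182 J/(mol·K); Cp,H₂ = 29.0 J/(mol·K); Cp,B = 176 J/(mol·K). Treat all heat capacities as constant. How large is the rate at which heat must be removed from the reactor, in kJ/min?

Extent of reaction ξ = 0.573 × 1.61 = 0.92253 mol/s
Reaction term: ξ·ΔH°_rxn = 0.92253 × -171 = -157.75 kJ/s
Sensible, feed 113→25 °C: -29.894 kJ/s
Outlet flows (mol/s): A 0.68747, H₂ 0.68747, B 0.92253
Sensible, products 25→157 °C: 40.58 kJ/s
Q = ΔH = -147.07 kJ/s = -147.07 kW
Heat removed = 8824 kJ/min

Q_out = 8820 kJ/min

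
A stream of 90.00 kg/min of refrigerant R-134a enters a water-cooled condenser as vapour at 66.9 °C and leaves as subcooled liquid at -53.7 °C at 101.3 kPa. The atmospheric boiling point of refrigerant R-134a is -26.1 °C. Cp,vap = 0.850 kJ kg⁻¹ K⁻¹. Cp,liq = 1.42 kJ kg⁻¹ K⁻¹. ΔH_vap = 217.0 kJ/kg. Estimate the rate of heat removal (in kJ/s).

vapour 66.9→-26.1 °C: -79.05 kJ/kg
condensation at -26.1 °C: -217 kJ/kg
liquid -26.1→-53.7 °C: -39.192 kJ/kg
Δh = -79.05 + -217 + -39.192 = -335.24 kJ/kg
Q = ṁ·Δh = 90.00 kg/min × -335.24 kJ/kg = -30172 kJ/min
|Q| = 502.86 kW

Q_c = 503 kJ/s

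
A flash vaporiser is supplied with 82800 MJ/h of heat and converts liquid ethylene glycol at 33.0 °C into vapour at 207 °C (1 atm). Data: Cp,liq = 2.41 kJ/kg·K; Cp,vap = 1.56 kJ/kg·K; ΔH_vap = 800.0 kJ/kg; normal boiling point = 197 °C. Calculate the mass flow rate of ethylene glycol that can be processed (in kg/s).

ṁ = 19.0 kg/s

Δh = 2.41×(197−33.0) + 800.0 + 1.56×(207−197) = 1210.8 kJ/kg
Q = 82800 MJ/h = 23000 kJ/s = 23000 kJ/s
ṁ = Q/Δh = 23000 / 1210.8 = 18.995 kg/s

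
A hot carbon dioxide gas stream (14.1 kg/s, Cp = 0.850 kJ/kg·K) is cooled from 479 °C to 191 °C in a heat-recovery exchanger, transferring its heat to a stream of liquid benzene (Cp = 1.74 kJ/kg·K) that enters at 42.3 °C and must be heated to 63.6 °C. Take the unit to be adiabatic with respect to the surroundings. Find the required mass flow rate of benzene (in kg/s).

Heat released by hot stream: Q = 14.1 × 0.850 × (479 − 191) = 3451.7 kJ/s
Energy balance on cold side (adiabatic exchanger): Q = ṁ_c·Cp_c·(T_c,out − T_c,in)
ṁ_c = 3451.7 / [1.74 × (63.6 − 42.3)] = 93.133 kg/s

ṁ_c = 93.1 kg/s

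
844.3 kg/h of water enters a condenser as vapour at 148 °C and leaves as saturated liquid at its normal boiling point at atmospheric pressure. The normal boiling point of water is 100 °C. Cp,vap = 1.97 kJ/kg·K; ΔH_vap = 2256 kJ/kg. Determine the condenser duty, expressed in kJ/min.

vapour 148→100 °C: -94.56 kJ/kg
condensation at 100 °C: -2256 kJ/kg
Δh = -94.56 + -2256 = -2350.6 kJ/kg
Q = ṁ·Δh = 844.3 kg/h × -2350.6 kJ/kg = -1.9846e+06 kJ/h
|Q| = 551.27 kW = 33076 kJ/min

Q_c = 33100 kJ/min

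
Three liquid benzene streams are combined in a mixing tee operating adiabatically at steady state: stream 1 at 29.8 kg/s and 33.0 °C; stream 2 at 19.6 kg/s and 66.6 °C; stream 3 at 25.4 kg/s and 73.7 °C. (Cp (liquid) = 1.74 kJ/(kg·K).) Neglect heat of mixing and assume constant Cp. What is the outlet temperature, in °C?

No heat crosses the boundary, so H_out = H_in.
T_out = Σ ṁᵢCp,ᵢTᵢ / Σ ṁᵢCp,ᵢ
      = 7239.7 / 130.15 = 55.625 °C

T_out = 55.6 °C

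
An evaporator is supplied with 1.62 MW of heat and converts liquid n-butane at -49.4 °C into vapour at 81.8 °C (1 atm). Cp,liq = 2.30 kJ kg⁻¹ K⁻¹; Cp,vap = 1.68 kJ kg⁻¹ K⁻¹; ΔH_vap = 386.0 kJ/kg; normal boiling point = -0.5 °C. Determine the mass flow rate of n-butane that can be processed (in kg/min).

Δh = 2.30×(-0.5−-49.4) + 386.0 + 1.68×(81.8−-0.5) = 636.73 kJ/kg
Q = 1.62 MW = 1620 kJ/s = 97200 kJ/min
ṁ = Q/Δh = 97200 / 636.73 = 152.65 kg/min

ṁ = 153 kg/min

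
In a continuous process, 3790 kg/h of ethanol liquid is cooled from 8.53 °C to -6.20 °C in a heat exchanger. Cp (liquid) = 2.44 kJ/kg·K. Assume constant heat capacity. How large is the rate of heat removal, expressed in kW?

Q = ṁ·Cp·ΔT = 3790 × 2.44 × (-6.20 − 8.53) = -136220 kJ/h
Converting: 136220 / 3600 s = 37.838 kW

Q_c = 37.8 kW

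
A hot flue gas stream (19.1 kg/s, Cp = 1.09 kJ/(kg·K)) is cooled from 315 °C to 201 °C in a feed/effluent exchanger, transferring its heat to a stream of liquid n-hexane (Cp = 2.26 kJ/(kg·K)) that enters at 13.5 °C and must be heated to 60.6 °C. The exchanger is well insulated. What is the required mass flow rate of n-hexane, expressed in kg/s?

ṁ_c = 22.3 kg/s

Heat released by hot stream: Q = 19.1 × 1.09 × (315 − 201) = 2373.4 kJ/s
Energy balance on cold side (adiabatic exchanger): Q = ṁ_c·Cp_c·(T_c,out − T_c,in)
ṁ_c = 2373.4 / [2.26 × (60.6 − 13.5)] = 22.296 kg/s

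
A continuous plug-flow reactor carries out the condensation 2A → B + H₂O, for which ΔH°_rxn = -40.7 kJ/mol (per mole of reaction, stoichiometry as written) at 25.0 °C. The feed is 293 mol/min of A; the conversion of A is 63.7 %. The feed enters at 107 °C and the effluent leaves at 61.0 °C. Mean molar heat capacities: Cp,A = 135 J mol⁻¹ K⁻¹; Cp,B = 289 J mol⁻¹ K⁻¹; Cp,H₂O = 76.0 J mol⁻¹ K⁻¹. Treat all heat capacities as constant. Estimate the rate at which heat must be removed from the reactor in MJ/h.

Extent of reaction ξ = 0.637 × 293 / 2 = 93.32 mol/min
Reaction term: ξ·ΔH°_rxn = 93.32 × -40.7 = -3798.1 kJ/min
Sensible, feed 107→25 °C: -3243.5 kJ/min
Outlet flows (mol/min): A 106.36, B 93.32, H₂O 93.32
Sensible, products 25→61.0 °C: 1743.1 kJ/min
Q = ΔH = -5298.5 kJ/min = -88.309 kW
Heat removed = 317.91 MJ/h

Q_out = 318 MJ/h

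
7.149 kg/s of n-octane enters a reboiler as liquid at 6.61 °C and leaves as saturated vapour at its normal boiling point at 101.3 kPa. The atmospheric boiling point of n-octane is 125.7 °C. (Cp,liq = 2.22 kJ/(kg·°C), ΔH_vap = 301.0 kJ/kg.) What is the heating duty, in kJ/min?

Q = 243000 kJ/min

liquid 6.61→125.7 °C: 264.38 kJ/kg
vaporisation at 125.7 °C: 301 kJ/kg
Δh = 264.38 + 301 = 565.38 kJ/kg
Q = ṁ·Δh = 7.149 kg/s × 565.38 kJ/kg = 4041.9 kJ/s
|Q| = 4041.9 kW = 242510 kJ/min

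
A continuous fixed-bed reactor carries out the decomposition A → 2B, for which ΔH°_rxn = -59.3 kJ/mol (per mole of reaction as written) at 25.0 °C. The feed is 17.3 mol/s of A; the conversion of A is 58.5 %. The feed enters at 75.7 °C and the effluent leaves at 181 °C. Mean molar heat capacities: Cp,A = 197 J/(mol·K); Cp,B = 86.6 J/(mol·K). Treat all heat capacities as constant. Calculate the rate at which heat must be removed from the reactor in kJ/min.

Extent of reaction ξ = 0.585 × 17.3 = 10.12 mol/s
Reaction term: ξ·ΔH°_rxn = 10.12 × -59.3 = -600.15 kJ/s
Sensible, feed 75.7→25 °C: -172.79 kJ/s
Outlet flows (mol/s): A 7.1795, B 20.241
Sensible, products 25→181 °C: 494.09 kJ/s
Q = ΔH = -278.85 kJ/s = -278.85 kW
Heat removed = 16731 kJ/min

Q_out = 16700 kJ/min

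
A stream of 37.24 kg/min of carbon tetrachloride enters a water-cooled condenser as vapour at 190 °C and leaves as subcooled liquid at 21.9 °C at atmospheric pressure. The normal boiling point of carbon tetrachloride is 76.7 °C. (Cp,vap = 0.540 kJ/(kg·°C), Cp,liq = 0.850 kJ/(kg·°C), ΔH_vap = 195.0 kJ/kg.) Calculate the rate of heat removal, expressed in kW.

vapour 190→76.7 °C: -61.182 kJ/kg
condensation at 76.7 °C: -195 kJ/kg
liquid 76.7→21.9 °C: -46.58 kJ/kg
Δh = -61.182 + -195 + -46.58 = -302.76 kJ/kg
Q = ṁ·Δh = 37.24 kg/min × -302.76 kJ/kg = -11275 kJ/min
|Q| = 187.91 kW

Q_c = 188 kW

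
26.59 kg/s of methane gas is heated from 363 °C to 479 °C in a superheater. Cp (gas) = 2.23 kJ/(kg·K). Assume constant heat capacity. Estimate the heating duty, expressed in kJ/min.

Q = 413000 kJ/min

Q = ṁ·Cp·ΔT = 26.59 × 2.23 × (479 − 363) = 6878.3 kJ/s
Heating duty = 412700 kJ/min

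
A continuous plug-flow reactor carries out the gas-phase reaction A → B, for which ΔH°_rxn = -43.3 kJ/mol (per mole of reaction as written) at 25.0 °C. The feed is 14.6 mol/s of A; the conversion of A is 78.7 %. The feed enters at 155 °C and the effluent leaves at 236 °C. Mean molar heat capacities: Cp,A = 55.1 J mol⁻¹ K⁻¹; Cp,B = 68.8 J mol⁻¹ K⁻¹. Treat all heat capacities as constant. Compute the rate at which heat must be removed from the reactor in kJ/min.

Extent of reaction ξ = 0.787 × 14.6 = 11.49 mol/s
Reaction term: ξ·ΔH°_rxn = 11.49 × -43.3 = -497.53 kJ/s
Sensible, feed 155→25 °C: -104.58 kJ/s
Outlet flows (mol/s): A 3.1098, B 11.49
Sensible, products 25→236 °C: 202.96 kJ/s
Q = ΔH = -399.15 kJ/s = -399.15 kW
Heat removed = 23949 kJ/min

Q_out = 23900 kJ/min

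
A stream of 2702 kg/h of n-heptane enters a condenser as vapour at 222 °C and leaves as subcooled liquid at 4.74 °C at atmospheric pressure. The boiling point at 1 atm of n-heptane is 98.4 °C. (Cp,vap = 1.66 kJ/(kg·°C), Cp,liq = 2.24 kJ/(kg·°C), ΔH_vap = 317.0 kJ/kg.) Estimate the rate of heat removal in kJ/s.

Q_c = 549 kJ/s

vapour 222→98.4 °C: -205.18 kJ/kg
condensation at 98.4 °C: -317 kJ/kg
liquid 98.4→4.74 °C: -209.8 kJ/kg
Δh = -205.18 + -317 + -209.8 = -731.97 kJ/kg
Q = ṁ·Δh = 2702 kg/h × -731.97 kJ/kg = -1.9778e+06 kJ/h
|Q| = 549.39 kW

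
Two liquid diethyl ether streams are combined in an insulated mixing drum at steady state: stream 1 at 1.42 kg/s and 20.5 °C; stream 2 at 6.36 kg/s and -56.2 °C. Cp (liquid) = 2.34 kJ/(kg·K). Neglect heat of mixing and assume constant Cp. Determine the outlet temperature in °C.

T_out = -42.2 °C

Adiabatic, steady state ⇒ Σ ṁᵢCp,ᵢ(T_out − Tᵢ) = 0
Σ ṁᵢCp,ᵢTᵢ = 1.42×2.34×20.5 + 6.36×2.34×-56.2 = -768.27
Σ ṁᵢCp,ᵢ = 1.42×2.34 + 6.36×2.34 = 18.205
T_out = -768.27 / 18.205 = -42.201 °C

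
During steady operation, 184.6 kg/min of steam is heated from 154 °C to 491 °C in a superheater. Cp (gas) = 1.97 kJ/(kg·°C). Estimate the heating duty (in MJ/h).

Q = ṁ·Cp·ΔT = 184.6 × 1.97 × (491 − 154) = 122550 kJ/min
Converting: 122550 / 60 s = 2042.6 kW
Heating duty = 7353.2 MJ/h

Q = 7350 MJ/h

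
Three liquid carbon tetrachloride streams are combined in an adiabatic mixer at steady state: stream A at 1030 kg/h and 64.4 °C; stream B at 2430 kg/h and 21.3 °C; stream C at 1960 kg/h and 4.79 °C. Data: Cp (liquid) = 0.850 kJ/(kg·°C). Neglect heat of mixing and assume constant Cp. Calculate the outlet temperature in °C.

No heat crosses the boundary, so H_out = H_in.
Σ ṁᵢCp,ᵢTᵢ = 1030×0.850×64.4 + 2430×0.850×21.3 + 1960×0.850×4.79 = 108360
Σ ṁᵢCp,ᵢ = 1030×0.850 + 2430×0.850 + 1960×0.850 = 4607
T_out = 108360 / 4607 = 23.52 °C

T_out = 23.5 °C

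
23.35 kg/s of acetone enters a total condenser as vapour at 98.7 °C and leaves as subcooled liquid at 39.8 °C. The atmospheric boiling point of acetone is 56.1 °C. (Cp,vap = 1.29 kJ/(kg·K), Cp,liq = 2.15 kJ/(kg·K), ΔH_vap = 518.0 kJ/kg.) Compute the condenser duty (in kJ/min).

Q_c = 852000 kJ/min

vapour 98.7→56.1 °C: -54.954 kJ/kg
condensation at 56.1 °C: -518 kJ/kg
liquid 56.1→39.8 °C: -35.045 kJ/kg
Δh = -54.954 + -518 + -35.045 = -608 kJ/kg
Q = ṁ·Δh = 23.35 kg/s × -608 kJ/kg = -14197 kJ/s
|Q| = 14197 kW = 851810 kJ/min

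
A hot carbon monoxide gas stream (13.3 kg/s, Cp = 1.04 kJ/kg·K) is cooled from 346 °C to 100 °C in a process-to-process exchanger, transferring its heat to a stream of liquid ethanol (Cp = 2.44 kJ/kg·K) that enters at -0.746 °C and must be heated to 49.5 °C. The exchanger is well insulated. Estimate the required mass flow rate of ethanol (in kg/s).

ṁ_c = 27.8 kg/s

Heat released by hot stream: Q = 13.3 × 1.04 × (346 − 100) = 3402.7 kJ/s
Energy balance on cold side (adiabatic exchanger): Q = ṁ_c·Cp_c·(T_c,out − T_c,in)
ṁ_c = 3402.7 / [2.44 × (49.5 − -0.746)] = 27.754 kg/s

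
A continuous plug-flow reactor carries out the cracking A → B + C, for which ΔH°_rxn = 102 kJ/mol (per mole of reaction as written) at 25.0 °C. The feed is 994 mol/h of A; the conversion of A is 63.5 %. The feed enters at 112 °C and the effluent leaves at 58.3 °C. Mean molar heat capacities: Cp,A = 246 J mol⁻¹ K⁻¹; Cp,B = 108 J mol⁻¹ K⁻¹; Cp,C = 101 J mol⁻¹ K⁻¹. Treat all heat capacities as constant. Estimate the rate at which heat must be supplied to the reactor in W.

Q_in = 14000 W

Extent of reaction ξ = 0.635 × 994 = 631.19 mol/h
Reaction term: ξ·ΔH°_rxn = 631.19 × 102 = 64381 kJ/h
Sensible, feed 112→25 °C: -21274 kJ/h
Outlet flows (mol/h): A 362.81, B 631.19, C 631.19
Sensible, products 25→58.3 °C: 7365 kJ/h
Q = ΔH = 50473 kJ/h = 14.02 kW
Heat supplied = 14020 W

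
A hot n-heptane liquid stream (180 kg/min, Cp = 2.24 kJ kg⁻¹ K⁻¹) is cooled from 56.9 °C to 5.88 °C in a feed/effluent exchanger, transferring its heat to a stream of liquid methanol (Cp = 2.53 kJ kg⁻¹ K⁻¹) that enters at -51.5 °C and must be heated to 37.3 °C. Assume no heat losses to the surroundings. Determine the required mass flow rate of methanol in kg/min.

ṁ_c = 91.6 kg/min

Heat released by hot stream: Q = 180 × 2.24 × (56.9 − 5.88) = 20571 kJ/min
Energy balance on cold side (adiabatic exchanger): Q = ṁ_c·Cp_c·(T_c,out − T_c,in)
ṁ_c = 20571 / [2.53 × (37.3 − -51.5)] = 91.565 kg/min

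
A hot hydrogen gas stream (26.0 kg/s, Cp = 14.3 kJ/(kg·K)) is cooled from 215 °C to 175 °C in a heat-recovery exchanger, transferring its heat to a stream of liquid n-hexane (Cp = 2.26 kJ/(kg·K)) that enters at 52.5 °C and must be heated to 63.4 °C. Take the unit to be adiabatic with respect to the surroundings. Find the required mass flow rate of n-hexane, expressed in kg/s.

Heat released by hot stream: Q = 26.0 × 14.3 × (215 − 175) = 14872 kJ/s
Energy balance on cold side (adiabatic exchanger): Q = ṁ_c·Cp_c·(T_c,out − T_c,in)
ṁ_c = 14872 / [2.26 × (63.4 − 52.5)] = 603.72 kg/s

ṁ_c = 604 kg/s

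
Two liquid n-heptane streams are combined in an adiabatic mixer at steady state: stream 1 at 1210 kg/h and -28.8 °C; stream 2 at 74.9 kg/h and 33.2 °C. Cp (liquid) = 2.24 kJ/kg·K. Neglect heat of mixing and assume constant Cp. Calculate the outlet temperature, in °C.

T_out = -25.2 °C

No heat crosses the boundary, so H_out = H_in.
Σ ṁᵢCp,ᵢTᵢ = 1210×2.24×-28.8 + 74.9×2.24×33.2 = -72489
Σ ṁᵢCp,ᵢ = 1210×2.24 + 74.9×2.24 = 2878.2
T_out = -72489 / 2878.2 = -25.186 °C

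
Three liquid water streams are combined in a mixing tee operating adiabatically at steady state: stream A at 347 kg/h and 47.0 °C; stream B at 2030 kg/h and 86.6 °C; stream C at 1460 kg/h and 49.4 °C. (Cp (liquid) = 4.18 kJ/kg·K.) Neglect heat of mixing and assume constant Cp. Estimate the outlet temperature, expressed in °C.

T_out = 68.9 °C

Adiabatic, steady state ⇒ Σ ṁᵢCp,ᵢ(T_out − Tᵢ) = 0
T_out = Σ ṁᵢCp,ᵢTᵢ / Σ ṁᵢCp,ᵢ
      = 1.1045e+06 / 16039 = 68.864 °C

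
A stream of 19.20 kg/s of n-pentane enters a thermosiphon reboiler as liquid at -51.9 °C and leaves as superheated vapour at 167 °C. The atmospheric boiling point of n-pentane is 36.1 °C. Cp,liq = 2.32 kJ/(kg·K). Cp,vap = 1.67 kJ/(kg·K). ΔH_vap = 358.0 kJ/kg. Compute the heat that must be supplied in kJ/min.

liquid -51.9→36.1 °C: 204.16 kJ/kg
vaporisation at 36.1 °C: 358 kJ/kg
vapour 36.1→167 °C: 218.6 kJ/kg
Δh = 204.16 + 358 + 218.6 = 780.76 kJ/kg
Q = ṁ·Δh = 19.20 kg/s × 780.76 kJ/kg = 14991 kJ/s
|Q| = 14991 kW = 899440 kJ/min

Q = 899000 kJ/min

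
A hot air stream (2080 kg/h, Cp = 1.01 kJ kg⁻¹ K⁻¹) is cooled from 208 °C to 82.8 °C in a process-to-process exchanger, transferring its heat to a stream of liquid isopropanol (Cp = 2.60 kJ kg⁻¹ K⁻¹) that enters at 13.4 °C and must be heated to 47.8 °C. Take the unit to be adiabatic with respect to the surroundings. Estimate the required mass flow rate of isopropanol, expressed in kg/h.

ṁ_c = 2940 kg/h

Heat released by hot stream: Q = 2080 × 1.01 × (208 − 82.8) = 263020 kJ/h
Energy balance on cold side (adiabatic exchanger): Q = ṁ_c·Cp_c·(T_c,out − T_c,in)
ṁ_c = 263020 / [2.60 × (47.8 − 13.4)] = 2940.7 kg/h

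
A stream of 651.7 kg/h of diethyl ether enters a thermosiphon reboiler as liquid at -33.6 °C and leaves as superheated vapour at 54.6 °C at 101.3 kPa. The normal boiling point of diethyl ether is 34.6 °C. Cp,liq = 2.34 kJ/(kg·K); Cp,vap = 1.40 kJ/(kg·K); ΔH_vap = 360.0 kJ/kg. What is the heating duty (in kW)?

liquid -33.6→34.6 °C: 159.59 kJ/kg
vaporisation at 34.6 °C: 360 kJ/kg
vapour 34.6→54.6 °C: 28 kJ/kg
Δh = 159.59 + 360 + 28 = 547.59 kJ/kg
Q = ṁ·Δh = 651.7 kg/h × 547.59 kJ/kg = 356860 kJ/h
|Q| = 99.129 kW

Q = 99.1 kW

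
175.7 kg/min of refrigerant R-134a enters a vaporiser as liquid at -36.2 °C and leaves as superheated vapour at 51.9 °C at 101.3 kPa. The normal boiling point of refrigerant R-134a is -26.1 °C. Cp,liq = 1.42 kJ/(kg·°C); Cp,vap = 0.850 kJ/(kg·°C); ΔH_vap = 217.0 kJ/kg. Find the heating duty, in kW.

liquid -36.2→-26.1 °C: 14.342 kJ/kg
vaporisation at -26.1 °C: 217 kJ/kg
vapour -26.1→51.9 °C: 66.3 kJ/kg
Δh = 14.342 + 217 + 66.3 = 297.64 kJ/kg
Q = ṁ·Δh = 175.7 kg/min × 297.64 kJ/kg = 52296 kJ/min
|Q| = 871.59 kW

Q = 872 kW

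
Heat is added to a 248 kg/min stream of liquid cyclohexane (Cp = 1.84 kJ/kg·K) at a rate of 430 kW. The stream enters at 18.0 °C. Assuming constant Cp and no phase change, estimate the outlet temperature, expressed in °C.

T_out = 74.5 °C

Q = 430 kW = 25800 kJ/min
ΔT = Q/(ṁ·Cp) = 25800/(248×1.84) = 56.539 K
T_out = 18.0 + 56.539 = 74.539 °C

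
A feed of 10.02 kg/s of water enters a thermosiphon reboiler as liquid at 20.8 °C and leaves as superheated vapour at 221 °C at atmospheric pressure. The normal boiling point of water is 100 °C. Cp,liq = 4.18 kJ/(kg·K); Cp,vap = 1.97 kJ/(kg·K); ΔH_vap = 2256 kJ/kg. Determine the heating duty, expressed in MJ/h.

Q = 102000 MJ/h

liquid 20.8→100 °C: 331.06 kJ/kg
vaporisation at 100 °C: 2256 kJ/kg
vapour 100→221 °C: 238.37 kJ/kg
Δh = 331.06 + 2256 + 238.37 = 2825.4 kJ/kg
Q = ṁ·Δh = 10.02 kg/s × 2825.4 kJ/kg = 28311 kJ/s
|Q| = 28311 kW = 101920 MJ/h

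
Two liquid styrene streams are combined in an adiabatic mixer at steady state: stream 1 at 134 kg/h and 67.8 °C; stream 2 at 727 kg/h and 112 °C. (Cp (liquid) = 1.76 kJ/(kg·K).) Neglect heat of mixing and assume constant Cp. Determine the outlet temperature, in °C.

No heat crosses the boundary, so H_out = H_in.
Σ ṁᵢCp,ᵢTᵢ = 134×1.76×67.8 + 727×1.76×112 = 159300
Σ ṁᵢCp,ᵢ = 134×1.76 + 727×1.76 = 1515.4
T_out = 159300 / 1515.4 = 105.12 °C

T_out = 105 °C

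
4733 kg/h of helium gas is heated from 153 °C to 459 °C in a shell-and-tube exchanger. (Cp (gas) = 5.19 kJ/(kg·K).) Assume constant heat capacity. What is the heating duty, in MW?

Q = ṁ·Cp·ΔT = 4733 × 5.19 × (459 − 153) = 7.5167e+06 kJ/h
Converting: 7.5167e+06 / 3600 s = 2088 kW
Heating duty = 2.088 MW

Q = 2.09 MW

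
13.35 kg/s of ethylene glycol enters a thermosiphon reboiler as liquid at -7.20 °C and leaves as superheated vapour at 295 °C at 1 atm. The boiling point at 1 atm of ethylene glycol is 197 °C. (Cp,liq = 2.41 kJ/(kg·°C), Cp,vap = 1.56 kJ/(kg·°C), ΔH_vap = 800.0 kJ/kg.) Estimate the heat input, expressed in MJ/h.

Q = 69400 MJ/h

liquid -7.20→197 °C: 492.12 kJ/kg
vaporisation at 197 °C: 800 kJ/kg
vapour 197→295 °C: 152.88 kJ/kg
Δh = 492.12 + 800 + 152.88 = 1445 kJ/kg
Q = ṁ·Δh = 13.35 kg/s × 1445 kJ/kg = 19291 kJ/s
|Q| = 19291 kW = 69447 MJ/h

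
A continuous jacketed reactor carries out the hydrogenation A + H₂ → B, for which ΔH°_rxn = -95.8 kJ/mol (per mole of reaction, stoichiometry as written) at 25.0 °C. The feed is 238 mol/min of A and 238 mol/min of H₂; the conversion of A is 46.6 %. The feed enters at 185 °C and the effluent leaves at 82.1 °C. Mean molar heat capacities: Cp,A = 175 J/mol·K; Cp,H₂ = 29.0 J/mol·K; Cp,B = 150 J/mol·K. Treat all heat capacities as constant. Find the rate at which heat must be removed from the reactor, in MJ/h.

Extent of reaction ξ = 0.466 × 238 = 110.91 mol/min
Reaction term: ξ·ΔH°_rxn = 110.91 × -95.8 = -10625 kJ/min
Sensible, feed 185→25 °C: -7768.3 kJ/min
Outlet flows (mol/min): A 127.09, H₂ 127.09, B 110.91
Sensible, products 25→82.1 °C: 2430.3 kJ/min
Q = ΔH = -15963 kJ/min = -266.05 kW
Heat removed = 957.78 MJ/h

Q_out = 958 MJ/h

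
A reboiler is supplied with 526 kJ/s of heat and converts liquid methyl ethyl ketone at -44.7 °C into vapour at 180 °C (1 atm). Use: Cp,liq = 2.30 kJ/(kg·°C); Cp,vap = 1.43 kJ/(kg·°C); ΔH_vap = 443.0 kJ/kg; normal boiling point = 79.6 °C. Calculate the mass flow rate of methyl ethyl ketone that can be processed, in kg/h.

ṁ = 2170 kg/h

Δh = 2.30×(79.6−-44.7) + 443.0 + 1.43×(180−79.6) = 872.46 kJ/kg
Q = 526 kJ/s = 526 kJ/s = 1.8936e+06 kJ/h
ṁ = Q/Δh = 1.8936e+06 / 872.46 = 2170.4 kg/h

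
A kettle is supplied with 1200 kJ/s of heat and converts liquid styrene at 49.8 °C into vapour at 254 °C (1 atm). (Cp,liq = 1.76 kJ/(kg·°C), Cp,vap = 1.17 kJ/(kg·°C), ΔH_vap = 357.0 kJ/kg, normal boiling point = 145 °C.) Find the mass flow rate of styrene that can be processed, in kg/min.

ṁ = 110 kg/min

Δh = 1.76×(145−49.8) + 357.0 + 1.17×(254−145) = 652.08 kJ/kg
Q = 1200 kJ/s = 1200 kJ/s = 72000 kJ/min
ṁ = Q/Δh = 72000 / 652.08 = 110.42 kg/min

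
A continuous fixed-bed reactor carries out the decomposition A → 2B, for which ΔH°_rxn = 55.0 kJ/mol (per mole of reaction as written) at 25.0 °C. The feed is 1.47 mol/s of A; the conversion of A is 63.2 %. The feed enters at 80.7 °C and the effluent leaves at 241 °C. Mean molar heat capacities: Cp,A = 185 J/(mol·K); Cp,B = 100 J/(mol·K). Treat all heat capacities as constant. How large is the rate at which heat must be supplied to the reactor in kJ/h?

Q_in = 352000 kJ/h

Extent of reaction ξ = 0.632 × 1.47 = 0.92904 mol/s
Reaction term: ξ·ΔH°_rxn = 0.92904 × 55.0 = 51.097 kJ/s
Sensible, feed 80.7→25 °C: -15.148 kJ/s
Outlet flows (mol/s): A 0.54096, B 1.8581
Sensible, products 25→241 °C: 61.751 kJ/s
Q = ΔH = 97.701 kJ/s = 97.701 kW
Heat supplied = 351720 kJ/h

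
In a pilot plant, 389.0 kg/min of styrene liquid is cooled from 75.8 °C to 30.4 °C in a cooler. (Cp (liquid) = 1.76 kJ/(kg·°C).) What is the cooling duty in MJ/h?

Q_c = 1860 MJ/h

Q = ṁ·Cp·ΔT = 389.0 × 1.76 × (30.4 − 75.8) = -31083 kJ/min
Converting: 31083 / 60 s = 518.04 kW
Cooling duty = 1865 MJ/h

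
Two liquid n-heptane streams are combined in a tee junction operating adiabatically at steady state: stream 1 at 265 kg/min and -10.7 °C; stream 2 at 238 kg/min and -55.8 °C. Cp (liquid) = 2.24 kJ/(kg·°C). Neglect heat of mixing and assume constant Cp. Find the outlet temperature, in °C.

Energy balance with Q = 0: Σ ṁᵢCp,ᵢ(T_out − Tᵢ) = 0
Σ ṁᵢCp,ᵢTᵢ = 265×2.24×-10.7 + 238×2.24×-55.8 = -36100
Σ ṁᵢCp,ᵢ = 265×2.24 + 238×2.24 = 1126.7
T_out = -36100 / 1126.7 = -32.04 °C

T_out = -32.0 °C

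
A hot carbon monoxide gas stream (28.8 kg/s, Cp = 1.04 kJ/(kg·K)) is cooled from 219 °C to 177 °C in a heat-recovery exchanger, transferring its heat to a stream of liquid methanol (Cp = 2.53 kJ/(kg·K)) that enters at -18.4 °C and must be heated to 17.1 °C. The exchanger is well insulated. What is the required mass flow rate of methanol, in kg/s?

Heat released by hot stream: Q = 28.8 × 1.04 × (219 − 177) = 1258 kJ/s
Energy balance on cold side (adiabatic exchanger): Q = ṁ_c·Cp_c·(T_c,out − T_c,in)
ṁ_c = 1258 / [2.53 × (17.1 − -18.4)] = 14.006 kg/s

ṁ_c = 14.0 kg/s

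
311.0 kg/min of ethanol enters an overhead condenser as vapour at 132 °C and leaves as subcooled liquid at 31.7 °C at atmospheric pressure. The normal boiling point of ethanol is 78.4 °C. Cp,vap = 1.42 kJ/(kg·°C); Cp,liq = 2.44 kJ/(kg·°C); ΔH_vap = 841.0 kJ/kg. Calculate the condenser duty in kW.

Q_c = 5340 kW

vapour 132→78.4 °C: -76.112 kJ/kg
condensation at 78.4 °C: -841 kJ/kg
liquid 78.4→31.7 °C: -113.95 kJ/kg
Δh = -76.112 + -841 + -113.95 = -1031.1 kJ/kg
Q = ṁ·Δh = 311.0 kg/min × -1031.1 kJ/kg = -320660 kJ/min
|Q| = 5344.3 kW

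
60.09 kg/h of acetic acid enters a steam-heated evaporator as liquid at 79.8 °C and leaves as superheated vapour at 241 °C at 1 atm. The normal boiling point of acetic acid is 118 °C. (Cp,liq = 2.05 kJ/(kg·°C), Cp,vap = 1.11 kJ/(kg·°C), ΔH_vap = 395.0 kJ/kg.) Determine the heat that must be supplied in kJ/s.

liquid 79.8→118 °C: 78.31 kJ/kg
vaporisation at 118 °C: 395 kJ/kg
vapour 118→241 °C: 136.53 kJ/kg
Δh = 78.31 + 395 + 136.53 = 609.84 kJ/kg
Q = ṁ·Δh = 60.09 kg/h × 609.84 kJ/kg = 36645 kJ/h
|Q| = 10.179 kW

Q = 10.2 kJ/s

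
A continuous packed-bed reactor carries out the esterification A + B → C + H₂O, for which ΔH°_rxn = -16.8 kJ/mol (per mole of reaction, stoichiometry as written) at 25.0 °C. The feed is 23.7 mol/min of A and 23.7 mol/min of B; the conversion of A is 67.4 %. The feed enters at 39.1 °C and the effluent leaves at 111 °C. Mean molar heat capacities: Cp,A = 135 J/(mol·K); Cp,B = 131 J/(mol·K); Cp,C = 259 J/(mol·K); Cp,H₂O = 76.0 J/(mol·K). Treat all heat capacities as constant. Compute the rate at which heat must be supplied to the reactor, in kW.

Extent of reaction ξ = 0.674 × 23.7 = 15.974 mol/min
Reaction term: ξ·ΔH°_rxn = 15.974 × -16.8 = -268.36 kJ/min
Sensible, feed 39.1→25 °C: -88.889 kJ/min
Outlet flows (mol/min): A 7.7262, B 7.7262, C 15.974, H₂O 15.974
Sensible, products 25→111 °C: 636.95 kJ/min
Q = ΔH = 279.7 kJ/min = 4.6617 kW
Heat supplied = 4.6617 kW

Q_in = 4.66 kW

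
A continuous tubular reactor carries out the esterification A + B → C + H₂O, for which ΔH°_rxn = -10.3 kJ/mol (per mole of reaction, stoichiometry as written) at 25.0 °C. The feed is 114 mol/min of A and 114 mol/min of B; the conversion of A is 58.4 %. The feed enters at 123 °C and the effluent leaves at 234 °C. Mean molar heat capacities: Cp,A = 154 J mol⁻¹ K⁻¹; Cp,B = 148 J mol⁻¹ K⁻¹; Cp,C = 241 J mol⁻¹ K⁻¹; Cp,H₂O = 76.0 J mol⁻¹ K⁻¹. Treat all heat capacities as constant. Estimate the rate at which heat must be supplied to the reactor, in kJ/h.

Q_in = 201000 kJ/h

Extent of reaction ξ = 0.584 × 114 = 66.576 mol/min
Reaction term: ξ·ΔH°_rxn = 66.576 × -10.3 = -685.73 kJ/min
Sensible, feed 123→25 °C: -3373.9 kJ/min
Outlet flows (mol/min): A 47.424, B 47.424, C 66.576, H₂O 66.576
Sensible, products 25→234 °C: 7404.2 kJ/min
Q = ΔH = 3344.5 kJ/min = 55.742 kW
Heat supplied = 200670 kJ/h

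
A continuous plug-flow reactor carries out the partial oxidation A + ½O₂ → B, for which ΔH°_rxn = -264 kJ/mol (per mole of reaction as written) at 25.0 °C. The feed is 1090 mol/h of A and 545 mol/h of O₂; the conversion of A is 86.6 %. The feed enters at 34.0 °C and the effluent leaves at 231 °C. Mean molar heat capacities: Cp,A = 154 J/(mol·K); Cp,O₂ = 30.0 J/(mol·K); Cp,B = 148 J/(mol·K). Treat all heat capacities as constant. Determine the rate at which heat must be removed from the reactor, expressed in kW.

Extent of reaction ξ = 0.866 × 1090 = 943.94 mol/h
Reaction term: ξ·ΔH°_rxn = 943.94 × -264 = -249200 kJ/h
Sensible, feed 34.0→25 °C: -1657.9 kJ/h
Outlet flows (mol/h): A 146.06, O₂ 73.03, B 943.94
Sensible, products 25→231 °C: 33864 kJ/h
Q = ΔH = -216990 kJ/h = -60.276 kW
Heat removed = 60.276 kW

Q_out = 60.3 kW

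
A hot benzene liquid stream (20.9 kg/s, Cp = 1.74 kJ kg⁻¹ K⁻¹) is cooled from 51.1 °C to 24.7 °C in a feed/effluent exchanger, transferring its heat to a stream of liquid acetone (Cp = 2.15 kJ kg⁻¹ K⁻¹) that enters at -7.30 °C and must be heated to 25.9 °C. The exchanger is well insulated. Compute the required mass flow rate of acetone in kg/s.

Heat released by hot stream: Q = 20.9 × 1.74 × (51.1 − 24.7) = 960.06 kJ/s
Energy balance on cold side (adiabatic exchanger): Q = ṁ_c·Cp_c·(T_c,out − T_c,in)
ṁ_c = 960.06 / [2.15 × (25.9 − -7.30)] = 13.45 kg/s

ṁ_c = 13.5 kg/s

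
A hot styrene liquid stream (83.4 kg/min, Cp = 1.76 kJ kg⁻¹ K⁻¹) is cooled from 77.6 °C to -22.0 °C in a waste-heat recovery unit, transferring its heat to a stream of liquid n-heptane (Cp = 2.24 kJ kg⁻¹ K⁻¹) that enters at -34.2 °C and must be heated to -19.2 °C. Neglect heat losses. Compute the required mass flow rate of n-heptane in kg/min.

ṁ_c = 435 kg/min

Heat released by hot stream: Q = 83.4 × 1.76 × (77.6 − -22.0) = 14620 kJ/min
Energy balance on cold side (adiabatic exchanger): Q = ṁ_c·Cp_c·(T_c,out − T_c,in)
ṁ_c = 14620 / [2.24 × (-19.2 − -34.2)] = 435.11 kg/min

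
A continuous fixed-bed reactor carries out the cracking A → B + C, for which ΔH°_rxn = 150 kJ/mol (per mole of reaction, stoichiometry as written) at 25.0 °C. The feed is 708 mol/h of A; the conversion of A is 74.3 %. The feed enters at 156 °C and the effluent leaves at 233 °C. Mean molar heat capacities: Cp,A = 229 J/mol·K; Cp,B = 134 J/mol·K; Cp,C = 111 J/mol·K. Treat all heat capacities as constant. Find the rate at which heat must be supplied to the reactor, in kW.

Extent of reaction ξ = 0.743 × 708 = 526.04 mol/h
Reaction term: ξ·ΔH°_rxn = 526.04 × 150 = 78907 kJ/h
Sensible, feed 156→25 °C: -21239 kJ/h
Outlet flows (mol/h): A 181.96, B 526.04, C 526.04
Sensible, products 25→233 °C: 35474 kJ/h
Q = ΔH = 93141 kJ/h = 25.873 kW
Heat supplied = 25.873 kW

Q_in = 25.9 kW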